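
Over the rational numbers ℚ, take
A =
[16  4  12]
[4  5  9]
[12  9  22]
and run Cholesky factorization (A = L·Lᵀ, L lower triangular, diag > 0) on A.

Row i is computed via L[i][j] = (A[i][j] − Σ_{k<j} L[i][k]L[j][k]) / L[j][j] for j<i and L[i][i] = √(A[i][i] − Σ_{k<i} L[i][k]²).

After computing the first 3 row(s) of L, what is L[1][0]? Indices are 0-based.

Step 1: L[0][0] = √(16) = 4.
  L[1][0] = (4) / L[0][0] = 1.
Step 2: L[1][1] = √(4) = 2.
  L[2][0] = (12) / L[0][0] = 3.
  L[2][1] = (6) / L[1][1] = 3.
Step 3: L[2][2] = √(4) = 2.

L[1][0] = 1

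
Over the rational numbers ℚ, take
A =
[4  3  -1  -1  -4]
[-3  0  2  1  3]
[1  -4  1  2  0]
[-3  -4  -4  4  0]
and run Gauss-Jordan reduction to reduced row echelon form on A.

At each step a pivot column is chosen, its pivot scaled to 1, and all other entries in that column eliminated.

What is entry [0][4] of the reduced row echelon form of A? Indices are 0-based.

[1] R0 /= 4  ⇒  (1, 3/4, -1/4, -1/4, -1)
     R1 -= -3·R0  ⇒  (0, 9/4, 5/4, 1/4, 0)
     R2 -= 1·R0  ⇒  (0, -19/4, 5/4, 9/4, 1)
     R3 -= -3·R0  ⇒  (0, -7/4, -19/4, 13/4, -3)
[2] R1 /= 9/4  ⇒  (0, 1, 5/9, 1/9, 0)
     R0 -= 3/4·R1  ⇒  (1, 0, -2/3, -1/3, -1)
     R2 -= -19/4·R1  ⇒  (0, 0, 35/9, 25/9, 1)
     R3 -= -7/4·R1  ⇒  (0, 0, -34/9, 31/9, -3)
[3] R2 /= 35/9  ⇒  (0, 0, 1, 5/7, 9/35)
     R0 -= -2/3·R2  ⇒  (1, 0, 0, 1/7, -29/35)
     R1 -= 5/9·R2  ⇒  (0, 1, 0, -2/7, -1/7)
     R3 -= -34/9·R2  ⇒  (0, 0, 0, 43/7, -71/35)
[4] R3 /= 43/7  ⇒  (0, 0, 0, 1, -71/215)
     R0 -= 1/7·R3  ⇒  (1, 0, 0, 0, -168/215)
     R1 -= -2/7·R3  ⇒  (0, 1, 0, 0, -51/215)
     R2 -= 5/7·R3  ⇒  (0, 0, 1, 0, 106/215)

M[0][4] = -168/215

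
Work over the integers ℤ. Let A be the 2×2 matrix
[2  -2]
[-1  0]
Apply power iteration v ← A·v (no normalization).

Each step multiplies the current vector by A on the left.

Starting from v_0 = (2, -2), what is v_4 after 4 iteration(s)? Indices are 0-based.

v_0 = (2, -2).
v_1 = A·v_0 = (8, -2).
v_2 = A·v_1 = (20, -8).
v_3 = A·v_2 = (56, -20).
v_4 = A·v_3 = (152, -56).

v_4 = (152, -56)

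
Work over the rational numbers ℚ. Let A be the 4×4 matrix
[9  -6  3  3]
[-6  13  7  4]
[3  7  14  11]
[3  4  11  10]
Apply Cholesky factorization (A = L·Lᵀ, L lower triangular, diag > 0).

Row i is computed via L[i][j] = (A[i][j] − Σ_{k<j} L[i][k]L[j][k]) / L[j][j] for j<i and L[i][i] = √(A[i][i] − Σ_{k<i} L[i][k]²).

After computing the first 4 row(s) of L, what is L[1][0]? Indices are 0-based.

Step 1: L[0][0] = √(9) = 3.
  L[1][0] = (-6) / L[0][0] = -2.
Step 2: L[1][1] = √(9) = 3.
  L[2][0] = (3) / L[0][0] = 1.
  L[2][1] = (9) / L[1][1] = 3.
Step 3: L[2][2] = √(4) = 2.
  L[3][0] = (3) / L[0][0] = 1.
  L[3][1] = (6) / L[1][1] = 2.
  L[3][2] = (4) / L[2][2] = 2.
Step 4: L[3][3] = √(1) = 1.

L[1][0] = -2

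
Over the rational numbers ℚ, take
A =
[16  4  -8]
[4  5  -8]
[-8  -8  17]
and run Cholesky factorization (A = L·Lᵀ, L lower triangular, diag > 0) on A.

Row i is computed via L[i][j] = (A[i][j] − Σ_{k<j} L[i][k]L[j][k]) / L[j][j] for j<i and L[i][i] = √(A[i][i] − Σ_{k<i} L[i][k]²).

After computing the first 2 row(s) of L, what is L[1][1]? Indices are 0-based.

Step 1: L[0][0] = √(16) = 4.
  L[1][0] = (4) / L[0][0] = 1.
Step 2: L[1][1] = √(4) = 2.

L[1][1] = 2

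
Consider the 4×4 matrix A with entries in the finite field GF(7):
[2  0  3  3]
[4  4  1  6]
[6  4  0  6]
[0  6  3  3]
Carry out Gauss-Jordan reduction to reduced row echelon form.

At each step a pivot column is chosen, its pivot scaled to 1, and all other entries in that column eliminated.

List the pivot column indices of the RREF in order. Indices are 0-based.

pivot columns: 0, 1, 2, 3

step 1: normalize row 0 (÷2) = (1, 0, 5, 5)
  row 1: subtract 4×row0 = (0, 4, 2, 0)
  row 2: subtract 6×row0 = (0, 4, 5, 4)
step 2: normalize row 1 (÷4) = (0, 1, 4, 0)
  row 2: subtract 4×row1 = (0, 0, 3, 4)
  row 3: subtract 6×row1 = (0, 0, 0, 3)
step 3: normalize row 2 (÷3) = (0, 0, 1, 6)
  row 0: subtract 5×row2 = (1, 0, 0, 3)
  row 1: subtract 4×row2 = (0, 1, 0, 4)
step 4: normalize row 3 (÷3) = (0, 0, 0, 1)
  row 0: subtract 3×row3 = (1, 0, 0, 0)
  row 1: subtract 4×row3 = (0, 1, 0, 0)
  row 2: subtract 6×row3 = (0, 0, 1, 0)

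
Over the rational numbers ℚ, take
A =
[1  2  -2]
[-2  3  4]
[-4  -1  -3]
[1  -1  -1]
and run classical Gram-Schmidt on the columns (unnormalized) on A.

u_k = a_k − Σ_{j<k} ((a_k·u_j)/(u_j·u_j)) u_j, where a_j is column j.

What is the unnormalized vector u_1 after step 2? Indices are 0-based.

Step 1: u_0 = a_0 = (1, -2, -4, 1).
Step 2: u_1 = a_1 − (-1/22)·u_0 = (45/22, 32/11, -13/11, -21/22).

u_1 = (45/22, 32/11, -13/11, -21/22)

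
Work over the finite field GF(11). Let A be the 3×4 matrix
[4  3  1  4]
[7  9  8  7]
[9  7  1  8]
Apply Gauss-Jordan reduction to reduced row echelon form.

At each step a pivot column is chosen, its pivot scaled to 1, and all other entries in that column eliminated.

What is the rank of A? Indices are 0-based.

[1] R0 /= 4  ⇒  (1, 9, 3, 1)
     R1 -= 7·R0  ⇒  (0, 1, 9, 0)
     R2 -= 9·R0  ⇒  (0, 3, 7, 10)
[2] R1 /= 1  ⇒  (0, 1, 9, 0)
     R0 -= 9·R1  ⇒  (1, 0, 10, 1)
     R2 -= 3·R1  ⇒  (0, 0, 2, 10)
[3] R2 /= 2  ⇒  (0, 0, 1, 5)
     R0 -= 10·R2  ⇒  (1, 0, 0, 6)
     R1 -= 9·R2  ⇒  (0, 1, 0, 10)

rank = 3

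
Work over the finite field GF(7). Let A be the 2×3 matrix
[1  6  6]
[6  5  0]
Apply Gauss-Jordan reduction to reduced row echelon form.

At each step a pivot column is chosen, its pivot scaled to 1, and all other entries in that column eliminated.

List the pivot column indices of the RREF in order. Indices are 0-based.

pivot columns: 0, 1

[1] R0 /= 1  ⇒  (1, 6, 6)
     R1 -= 6·R0  ⇒  (0, 4, 6)
[2] R1 /= 4  ⇒  (0, 1, 5)
     R0 -= 6·R1  ⇒  (1, 0, 4)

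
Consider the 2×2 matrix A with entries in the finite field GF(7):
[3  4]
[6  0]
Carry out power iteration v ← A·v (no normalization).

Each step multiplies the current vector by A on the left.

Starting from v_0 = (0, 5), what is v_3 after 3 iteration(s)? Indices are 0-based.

v_3 = (2, 3)

v_0 = (0, 5).
v_1 = A·v_0 = (6, 0).
v_2 = A·v_1 = (4, 1).
v_3 = A·v_2 = (2, 3).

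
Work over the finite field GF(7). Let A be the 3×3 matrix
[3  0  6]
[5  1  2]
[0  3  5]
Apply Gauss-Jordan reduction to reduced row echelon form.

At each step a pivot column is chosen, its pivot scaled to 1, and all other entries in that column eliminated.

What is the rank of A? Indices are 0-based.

[1] R0 /= 3  ⇒  (1, 0, 2)
     R1 -= 5·R0  ⇒  (0, 1, 6)
[2] R1 /= 1  ⇒  (0, 1, 6)
     R2 -= 3·R1  ⇒  (0, 0, 1)
[3] R2 /= 1  ⇒  (0, 0, 1)
     R0 -= 2·R2  ⇒  (1, 0, 0)
     R1 -= 6·R2  ⇒  (0, 1, 0)

rank = 3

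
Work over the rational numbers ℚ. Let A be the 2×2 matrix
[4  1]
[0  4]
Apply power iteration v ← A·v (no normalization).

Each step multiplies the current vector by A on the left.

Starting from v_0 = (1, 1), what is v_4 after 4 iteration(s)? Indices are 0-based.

v_4 = (512, 256)

v_0 = (1, 1).
v_1 = A·v_0 = (5, 4).
v_2 = A·v_1 = (24, 16).
v_3 = A·v_2 = (112, 64).
v_4 = A·v_3 = (512, 256).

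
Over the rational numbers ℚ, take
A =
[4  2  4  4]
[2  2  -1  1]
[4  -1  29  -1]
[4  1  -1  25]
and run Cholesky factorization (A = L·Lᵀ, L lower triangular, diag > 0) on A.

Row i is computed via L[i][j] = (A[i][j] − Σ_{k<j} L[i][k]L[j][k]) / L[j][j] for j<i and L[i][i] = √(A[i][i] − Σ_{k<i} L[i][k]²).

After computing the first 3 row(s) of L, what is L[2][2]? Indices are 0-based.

L[2][2] = 4

Step 1: L[0][0] = √(4) = 2.
  L[1][0] = (2) / L[0][0] = 1.
Step 2: L[1][1] = √(1) = 1.
  L[2][0] = (4) / L[0][0] = 2.
  L[2][1] = (-3) / L[1][1] = -3.
Step 3: L[2][2] = √(16) = 4.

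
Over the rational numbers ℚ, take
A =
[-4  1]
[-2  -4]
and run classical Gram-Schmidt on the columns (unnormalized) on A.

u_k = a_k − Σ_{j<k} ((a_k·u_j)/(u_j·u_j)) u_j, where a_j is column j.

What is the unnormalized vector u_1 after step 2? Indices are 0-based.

u_1 = (9/5, -18/5)

Step 1: u_0 = a_0 = (-4, -2).
Step 2: u_1 = a_1 − (1/5)·u_0 = (9/5, -18/5).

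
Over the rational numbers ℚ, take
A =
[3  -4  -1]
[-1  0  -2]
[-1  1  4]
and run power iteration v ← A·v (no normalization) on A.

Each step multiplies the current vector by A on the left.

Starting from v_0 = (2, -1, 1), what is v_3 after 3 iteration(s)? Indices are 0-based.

v_3 = (179, -24, -89)

v_0 = (2, -1, 1).
v_1 = A·v_0 = (9, -4, 1).
v_2 = A·v_1 = (42, -11, -9).
v_3 = A·v_2 = (179, -24, -89).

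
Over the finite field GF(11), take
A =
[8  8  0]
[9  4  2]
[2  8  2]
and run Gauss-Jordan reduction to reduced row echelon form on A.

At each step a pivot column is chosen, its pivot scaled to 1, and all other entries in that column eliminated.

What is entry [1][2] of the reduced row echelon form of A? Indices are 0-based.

M[1][2] = 4

step 1: normalize row 0 (÷8) = (1, 1, 0)
  row 1: subtract 9×row0 = (0, 6, 2)
  row 2: subtract 2×row0 = (0, 6, 2)
step 2: normalize row 1 (÷6) = (0, 1, 4)
  row 0: subtract 1×row1 = (1, 0, 7)
  row 2: subtract 6×row1 = (0, 0, 0)
skip col 2 (zero from row 2)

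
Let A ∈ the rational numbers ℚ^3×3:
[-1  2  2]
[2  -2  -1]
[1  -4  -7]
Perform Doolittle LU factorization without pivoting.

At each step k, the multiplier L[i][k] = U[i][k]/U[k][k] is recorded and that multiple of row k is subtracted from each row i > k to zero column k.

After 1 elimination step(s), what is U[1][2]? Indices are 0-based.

Step 1: pivot at (0,0) is -1.
  row1 ← row1 − (-2)·row0  ⇒  L[1][0]=-2, U row1=(0, 2, 3)
  row2 ← row2 − (-1)·row0  ⇒  L[2][0]=-1, U row2=(0, -2, -5)

U[1][2] = 3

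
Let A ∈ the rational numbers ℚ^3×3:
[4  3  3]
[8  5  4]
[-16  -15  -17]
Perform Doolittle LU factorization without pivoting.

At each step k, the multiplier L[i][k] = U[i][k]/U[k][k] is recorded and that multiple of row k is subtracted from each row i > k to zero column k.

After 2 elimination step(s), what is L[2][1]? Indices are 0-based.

L[2][1] = 3

k=0: U[0][0]=4
  eliminate (1,0): mult=2, new row 1: (0, -1, -2); set L[1][0]=2
  eliminate (2,0): mult=-4, new row 2: (0, -3, -5); set L[2][0]=-4
k=1: U[1][1]=-1
  eliminate (2,1): mult=3, new row 2: (0, 0, 1); set L[2][1]=3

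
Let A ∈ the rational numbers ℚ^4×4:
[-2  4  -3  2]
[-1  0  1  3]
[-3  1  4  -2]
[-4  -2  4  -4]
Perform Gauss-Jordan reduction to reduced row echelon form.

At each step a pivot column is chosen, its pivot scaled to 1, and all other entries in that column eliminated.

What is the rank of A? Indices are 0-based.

step 1: normalize row 0 (÷-2) = (1, -2, 3/2, -1)
  row 1: subtract -1×row0 = (0, -2, 5/2, 2)
  row 2: subtract -3×row0 = (0, -5, 17/2, -5)
  row 3: subtract -4×row0 = (0, -10, 10, -8)
step 2: normalize row 1 (÷-2) = (0, 1, -5/4, -1)
  row 0: subtract -2×row1 = (1, 0, -1, -3)
  row 2: subtract -5×row1 = (0, 0, 9/4, -10)
  row 3: subtract -10×row1 = (0, 0, -5/2, -18)
step 3: normalize row 2 (÷9/4) = (0, 0, 1, -40/9)
  row 0: subtract -1×row2 = (1, 0, 0, -67/9)
  row 1: subtract -5/4×row2 = (0, 1, 0, -59/9)
  row 3: subtract -5/2×row2 = (0, 0, 0, -262/9)
step 4: normalize row 3 (÷-262/9) = (0, 0, 0, 1)
  row 0: subtract -67/9×row3 = (1, 0, 0, 0)
  row 1: subtract -59/9×row3 = (0, 1, 0, 0)
  row 2: subtract -40/9×row3 = (0, 0, 1, 0)

rank = 4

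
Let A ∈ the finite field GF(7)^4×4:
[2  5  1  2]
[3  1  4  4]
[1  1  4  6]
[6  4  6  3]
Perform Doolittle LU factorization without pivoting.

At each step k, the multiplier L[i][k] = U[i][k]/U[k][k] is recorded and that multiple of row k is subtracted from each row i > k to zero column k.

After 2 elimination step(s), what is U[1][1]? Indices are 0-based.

U[1][1] = 4

Step 1: pivot at (0,0) is 2.
  row1 ← row1 − (5)·row0  ⇒  L[1][0]=5, U row1=(0, 4, 6, 1)
  row2 ← row2 − (4)·row0  ⇒  L[2][0]=4, U row2=(0, 2, 0, 5)
  row3 ← row3 − (3)·row0  ⇒  L[3][0]=3, U row3=(0, 3, 3, 4)
Step 2: pivot at (1,1) is 4.
  row2 ← row2 − (4)·row1  ⇒  L[2][1]=4, U row2=(0, 0, 4, 1)
  row3 ← row3 − (6)·row1  ⇒  L[3][1]=6, U row3=(0, 0, 2, 5)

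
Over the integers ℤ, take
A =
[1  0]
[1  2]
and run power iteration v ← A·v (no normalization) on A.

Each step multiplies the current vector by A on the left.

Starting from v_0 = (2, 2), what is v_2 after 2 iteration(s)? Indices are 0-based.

v_2 = (2, 14)

v_0 = (2, 2).
v_1 = A·v_0 = (2, 6).
v_2 = A·v_1 = (2, 14).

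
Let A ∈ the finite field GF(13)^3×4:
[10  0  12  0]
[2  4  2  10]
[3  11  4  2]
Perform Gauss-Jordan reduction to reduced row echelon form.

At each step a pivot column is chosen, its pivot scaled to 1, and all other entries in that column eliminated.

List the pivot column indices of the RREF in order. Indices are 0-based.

pivot columns: 0, 1, 2

pivot(0,0)=10: scale R0 → (1, 0, 9, 0)
  clear (1,0): R1 −= (2)R0 → (0, 4, 10, 10)
  clear (2,0): R2 −= (3)R0 → (0, 11, 3, 2)
pivot(1,1)=4: scale R1 → (0, 1, 9, 9)
  clear (2,1): R2 −= (11)R1 → (0, 0, 8, 7)
pivot(2,2)=8: scale R2 → (0, 0, 1, 9)
  clear (0,2): R0 −= (9)R2 → (1, 0, 0, 10)
  clear (1,2): R1 −= (9)R2 → (0, 1, 0, 6)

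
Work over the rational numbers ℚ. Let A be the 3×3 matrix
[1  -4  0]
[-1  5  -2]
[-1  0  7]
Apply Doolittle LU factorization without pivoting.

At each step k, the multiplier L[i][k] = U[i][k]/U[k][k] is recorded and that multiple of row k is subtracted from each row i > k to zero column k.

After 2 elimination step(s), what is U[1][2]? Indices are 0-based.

U[1][2] = -2

k=0: U[0][0]=1
  eliminate (1,0): mult=-1, new row 1: (0, 1, -2); set L[1][0]=-1
  eliminate (2,0): mult=-1, new row 2: (0, -4, 7); set L[2][0]=-1
k=1: U[1][1]=1
  eliminate (2,1): mult=-4, new row 2: (0, 0, -1); set L[2][1]=-4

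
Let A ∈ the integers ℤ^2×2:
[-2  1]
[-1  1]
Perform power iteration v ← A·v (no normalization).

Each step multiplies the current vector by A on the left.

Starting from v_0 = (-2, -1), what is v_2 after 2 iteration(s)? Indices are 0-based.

v_0 = (-2, -1).
v_1 = A·v_0 = (3, 1).
v_2 = A·v_1 = (-5, -2).

v_2 = (-5, -2)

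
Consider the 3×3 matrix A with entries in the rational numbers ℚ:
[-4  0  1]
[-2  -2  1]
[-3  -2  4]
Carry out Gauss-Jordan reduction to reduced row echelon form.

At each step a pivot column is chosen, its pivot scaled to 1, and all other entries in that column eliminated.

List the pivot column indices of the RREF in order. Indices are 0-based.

pivot columns: 0, 1, 2

step 1: normalize row 0 (÷-4) = (1, 0, -1/4)
  row 1: subtract -2×row0 = (0, -2, 1/2)
  row 2: subtract -3×row0 = (0, -2, 13/4)
step 2: normalize row 1 (÷-2) = (0, 1, -1/4)
  row 2: subtract -2×row1 = (0, 0, 11/4)
step 3: normalize row 2 (÷11/4) = (0, 0, 1)
  row 0: subtract -1/4×row2 = (1, 0, 0)
  row 1: subtract -1/4×row2 = (0, 1, 0)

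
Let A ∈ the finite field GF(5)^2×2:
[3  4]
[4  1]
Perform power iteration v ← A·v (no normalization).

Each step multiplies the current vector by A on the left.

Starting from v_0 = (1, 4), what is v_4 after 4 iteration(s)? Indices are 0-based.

v_0 = (1, 4).
v_1 = A·v_0 = (4, 3).
v_2 = A·v_1 = (4, 4).
v_3 = A·v_2 = (3, 0).
v_4 = A·v_3 = (4, 2).

v_4 = (4, 2)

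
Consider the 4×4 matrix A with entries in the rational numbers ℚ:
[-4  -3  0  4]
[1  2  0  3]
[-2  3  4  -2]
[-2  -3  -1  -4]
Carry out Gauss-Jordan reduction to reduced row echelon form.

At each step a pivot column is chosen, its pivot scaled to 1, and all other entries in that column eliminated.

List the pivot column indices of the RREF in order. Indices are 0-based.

[1] R0 /= -4  ⇒  (1, 3/4, 0, -1)
     R1 -= 1·R0  ⇒  (0, 5/4, 0, 4)
     R2 -= -2·R0  ⇒  (0, 9/2, 4, -4)
     R3 -= -2·R0  ⇒  (0, -3/2, -1, -6)
[2] R1 /= 5/4  ⇒  (0, 1, 0, 16/5)
     R0 -= 3/4·R1  ⇒  (1, 0, 0, -17/5)
     R2 -= 9/2·R1  ⇒  (0, 0, 4, -92/5)
     R3 -= -3/2·R1  ⇒  (0, 0, -1, -6/5)
[3] R2 /= 4  ⇒  (0, 0, 1, -23/5)
     R3 -= -1·R2  ⇒  (0, 0, 0, -29/5)
[4] R3 /= -29/5  ⇒  (0, 0, 0, 1)
     R0 -= -17/5·R3  ⇒  (1, 0, 0, 0)
     R1 -= 16/5·R3  ⇒  (0, 1, 0, 0)
     R2 -= -23/5·R3  ⇒  (0, 0, 1, 0)

pivot columns: 0, 1, 2, 3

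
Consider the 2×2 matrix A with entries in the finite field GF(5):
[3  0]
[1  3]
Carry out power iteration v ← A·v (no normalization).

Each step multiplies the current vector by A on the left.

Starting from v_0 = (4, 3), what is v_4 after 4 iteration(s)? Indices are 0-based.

v_4 = (4, 0)

v_0 = (4, 3).
v_1 = A·v_0 = (2, 3).
v_2 = A·v_1 = (1, 1).
v_3 = A·v_2 = (3, 4).
v_4 = A·v_3 = (4, 0).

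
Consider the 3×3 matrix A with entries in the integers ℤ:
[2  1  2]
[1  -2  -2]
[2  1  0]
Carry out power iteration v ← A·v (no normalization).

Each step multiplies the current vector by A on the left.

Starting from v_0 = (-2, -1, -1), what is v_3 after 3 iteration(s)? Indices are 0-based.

v_3 = (-69, 4, -45)

v_0 = (-2, -1, -1).
v_1 = A·v_0 = (-7, 2, -5).
v_2 = A·v_1 = (-22, -1, -12).
v_3 = A·v_2 = (-69, 4, -45).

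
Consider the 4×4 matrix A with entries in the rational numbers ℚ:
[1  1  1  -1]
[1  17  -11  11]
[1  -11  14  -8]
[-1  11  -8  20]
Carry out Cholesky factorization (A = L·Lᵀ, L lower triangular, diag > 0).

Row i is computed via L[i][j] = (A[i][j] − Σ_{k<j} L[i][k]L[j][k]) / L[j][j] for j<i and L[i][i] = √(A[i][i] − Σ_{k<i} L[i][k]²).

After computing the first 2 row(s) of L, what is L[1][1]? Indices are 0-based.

L[1][1] = 4

Step 1: L[0][0] = √(1) = 1.
  L[1][0] = (1) / L[0][0] = 1.
Step 2: L[1][1] = √(16) = 4.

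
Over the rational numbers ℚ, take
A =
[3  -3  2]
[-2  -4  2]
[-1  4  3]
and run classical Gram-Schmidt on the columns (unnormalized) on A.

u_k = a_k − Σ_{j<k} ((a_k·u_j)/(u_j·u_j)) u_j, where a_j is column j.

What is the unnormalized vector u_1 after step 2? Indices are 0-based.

Step 1: u_0 = a_0 = (3, -2, -1).
Step 2: u_1 = a_1 − (-5/14)·u_0 = (-27/14, -33/7, 51/14).

u_1 = (-27/14, -33/7, 51/14)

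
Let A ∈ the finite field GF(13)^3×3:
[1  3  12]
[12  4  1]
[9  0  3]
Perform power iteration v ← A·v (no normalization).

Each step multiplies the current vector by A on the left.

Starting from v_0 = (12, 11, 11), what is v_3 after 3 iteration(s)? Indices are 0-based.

v_3 = (0, 3, 6)

v_0 = (12, 11, 11).
v_1 = A·v_0 = (8, 4, 11).
v_2 = A·v_1 = (9, 6, 1).
v_3 = A·v_2 = (0, 3, 6).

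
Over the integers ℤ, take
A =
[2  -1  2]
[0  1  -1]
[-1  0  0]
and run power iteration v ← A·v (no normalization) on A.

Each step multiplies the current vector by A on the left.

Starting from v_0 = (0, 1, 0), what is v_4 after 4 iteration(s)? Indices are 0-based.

v_0 = (0, 1, 0).
v_1 = A·v_0 = (-1, 1, 0).
v_2 = A·v_1 = (-3, 1, 1).
v_3 = A·v_2 = (-5, 0, 3).
v_4 = A·v_3 = (-4, -3, 5).

v_4 = (-4, -3, 5)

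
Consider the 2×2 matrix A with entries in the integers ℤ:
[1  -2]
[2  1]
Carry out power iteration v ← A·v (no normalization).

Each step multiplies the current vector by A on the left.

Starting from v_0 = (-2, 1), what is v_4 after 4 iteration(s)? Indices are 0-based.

v_0 = (-2, 1).
v_1 = A·v_0 = (-4, -3).
v_2 = A·v_1 = (2, -11).
v_3 = A·v_2 = (24, -7).
v_4 = A·v_3 = (38, 41).

v_4 = (38, 41)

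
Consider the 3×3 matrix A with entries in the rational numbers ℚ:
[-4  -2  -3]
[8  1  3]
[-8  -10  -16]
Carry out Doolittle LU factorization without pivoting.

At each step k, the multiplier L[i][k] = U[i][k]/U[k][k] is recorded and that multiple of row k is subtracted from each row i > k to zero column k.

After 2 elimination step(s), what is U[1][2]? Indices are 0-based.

k=0: U[0][0]=-4
  eliminate (1,0): mult=-2, new row 1: (0, -3, -3); set L[1][0]=-2
  eliminate (2,0): mult=2, new row 2: (0, -6, -10); set L[2][0]=2
k=1: U[1][1]=-3
  eliminate (2,1): mult=2, new row 2: (0, 0, -4); set L[2][1]=2

U[1][2] = -3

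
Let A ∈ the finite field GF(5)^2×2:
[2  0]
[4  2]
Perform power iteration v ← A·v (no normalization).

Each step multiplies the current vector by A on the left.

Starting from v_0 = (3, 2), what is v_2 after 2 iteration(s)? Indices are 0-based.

v_2 = (2, 1)

v_0 = (3, 2).
v_1 = A·v_0 = (1, 1).
v_2 = A·v_1 = (2, 1).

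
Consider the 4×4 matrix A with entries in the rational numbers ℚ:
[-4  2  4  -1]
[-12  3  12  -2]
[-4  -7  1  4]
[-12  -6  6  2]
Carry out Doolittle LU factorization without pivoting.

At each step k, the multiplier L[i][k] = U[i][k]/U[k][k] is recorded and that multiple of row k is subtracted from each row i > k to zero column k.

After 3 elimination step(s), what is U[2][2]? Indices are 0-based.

[col 0] pivot -4
  R1 -= 3*R0 → (0, -3, 0, 1)  (L[1][0] := 3)
  R2 -= 1*R0 → (0, -9, -3, 5)  (L[2][0] := 1)
  R3 -= 3*R0 → (0, -12, -6, 5)  (L[3][0] := 3)
[col 1] pivot -3
  R2 -= 3*R1 → (0, 0, -3, 2)  (L[2][1] := 3)
  R3 -= 4*R1 → (0, 0, -6, 1)  (L[3][1] := 4)
[col 2] pivot -3
  R3 -= 2*R2 → (0, 0, 0, -3)  (L[3][2] := 2)

U[2][2] = -3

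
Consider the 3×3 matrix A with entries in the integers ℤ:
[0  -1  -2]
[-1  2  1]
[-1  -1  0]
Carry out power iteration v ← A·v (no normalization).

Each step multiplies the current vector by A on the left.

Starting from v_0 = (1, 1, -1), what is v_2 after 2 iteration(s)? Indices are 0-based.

v_2 = (4, -3, -1)

v_0 = (1, 1, -1).
v_1 = A·v_0 = (1, 0, -2).
v_2 = A·v_1 = (4, -3, -1).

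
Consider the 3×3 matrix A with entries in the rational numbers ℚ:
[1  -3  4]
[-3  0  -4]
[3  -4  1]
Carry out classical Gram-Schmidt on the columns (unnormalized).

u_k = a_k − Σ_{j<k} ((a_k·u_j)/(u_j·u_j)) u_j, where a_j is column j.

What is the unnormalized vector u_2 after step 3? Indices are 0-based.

Step 1: u_0 = a_0 = (1, -3, 3).
Step 2: u_1 = a_1 − (-15/19)·u_0 = (-42/19, -45/19, -31/19).
Step 3: u_2 = a_2 − (1)·u_0 − (-19/250)·u_1 = (354/125, -59/50, -531/250).

u_2 = (354/125, -59/50, -531/250)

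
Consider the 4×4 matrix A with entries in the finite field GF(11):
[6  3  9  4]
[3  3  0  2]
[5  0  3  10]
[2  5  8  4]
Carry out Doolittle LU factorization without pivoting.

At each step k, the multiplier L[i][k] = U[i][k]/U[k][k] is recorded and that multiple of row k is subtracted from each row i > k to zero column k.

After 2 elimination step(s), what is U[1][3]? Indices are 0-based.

U[1][3] = 0

k=0: U[0][0]=6
  eliminate (1,0): mult=6, new row 1: (0, 7, 1, 0); set L[1][0]=6
  eliminate (2,0): mult=10, new row 2: (0, 3, 1, 3); set L[2][0]=10
  eliminate (3,0): mult=4, new row 3: (0, 4, 5, 10); set L[3][0]=4
k=1: U[1][1]=7
  eliminate (2,1): mult=2, new row 2: (0, 0, 10, 3); set L[2][1]=2
  eliminate (3,1): mult=10, new row 3: (0, 0, 6, 10); set L[3][1]=10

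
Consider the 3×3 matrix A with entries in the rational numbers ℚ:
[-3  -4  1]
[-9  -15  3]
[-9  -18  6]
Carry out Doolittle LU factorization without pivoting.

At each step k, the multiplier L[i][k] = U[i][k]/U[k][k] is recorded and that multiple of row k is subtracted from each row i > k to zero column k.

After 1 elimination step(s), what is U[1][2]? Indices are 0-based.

Step 1: pivot at (0,0) is -3.
  row1 ← row1 − (3)·row0  ⇒  L[1][0]=3, U row1=(0, -3, 0)
  row2 ← row2 − (3)·row0  ⇒  L[2][0]=3, U row2=(0, -6, 3)

U[1][2] = 0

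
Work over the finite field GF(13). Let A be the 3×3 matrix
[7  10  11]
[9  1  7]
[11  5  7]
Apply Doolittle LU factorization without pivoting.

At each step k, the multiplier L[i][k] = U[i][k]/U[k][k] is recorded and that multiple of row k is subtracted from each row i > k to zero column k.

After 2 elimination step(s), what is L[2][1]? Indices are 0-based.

L[2][1] = 2

[col 0] pivot 7
  R1 -= 5*R0 → (0, 3, 4)  (L[1][0] := 5)
  R2 -= 9*R0 → (0, 6, 12)  (L[2][0] := 9)
[col 1] pivot 3
  R2 -= 2*R1 → (0, 0, 4)  (L[2][1] := 2)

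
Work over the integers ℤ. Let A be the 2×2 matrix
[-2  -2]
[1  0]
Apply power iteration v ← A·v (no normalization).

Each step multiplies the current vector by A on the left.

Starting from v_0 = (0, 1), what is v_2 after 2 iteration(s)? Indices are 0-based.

v_0 = (0, 1).
v_1 = A·v_0 = (-2, 0).
v_2 = A·v_1 = (4, -2).

v_2 = (4, -2)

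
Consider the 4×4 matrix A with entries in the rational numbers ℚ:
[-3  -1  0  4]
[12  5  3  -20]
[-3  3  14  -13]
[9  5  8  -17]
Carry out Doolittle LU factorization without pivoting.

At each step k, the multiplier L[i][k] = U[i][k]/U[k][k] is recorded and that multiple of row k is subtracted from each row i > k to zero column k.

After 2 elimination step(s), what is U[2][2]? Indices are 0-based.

U[2][2] = 2

Step 1: pivot at (0,0) is -3.
  row1 ← row1 − (-4)·row0  ⇒  L[1][0]=-4, U row1=(0, 1, 3, -4)
  row2 ← row2 − (1)·row0  ⇒  L[2][0]=1, U row2=(0, 4, 14, -17)
  row3 ← row3 − (-3)·row0  ⇒  L[3][0]=-3, U row3=(0, 2, 8, -5)
Step 2: pivot at (1,1) is 1.
  row2 ← row2 − (4)·row1  ⇒  L[2][1]=4, U row2=(0, 0, 2, -1)
  row3 ← row3 − (2)·row1  ⇒  L[3][1]=2, U row3=(0, 0, 2, 3)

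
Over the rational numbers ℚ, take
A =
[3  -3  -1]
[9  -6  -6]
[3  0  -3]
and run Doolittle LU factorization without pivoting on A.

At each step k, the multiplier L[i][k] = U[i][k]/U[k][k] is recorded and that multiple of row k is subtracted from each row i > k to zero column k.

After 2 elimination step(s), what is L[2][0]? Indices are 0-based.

Step 1: pivot at (0,0) is 3.
  row1 ← row1 − (3)·row0  ⇒  L[1][0]=3, U row1=(0, 3, -3)
  row2 ← row2 − (1)·row0  ⇒  L[2][0]=1, U row2=(0, 3, -2)
Step 2: pivot at (1,1) is 3.
  row2 ← row2 − (1)·row1  ⇒  L[2][1]=1, U row2=(0, 0, 1)

L[2][0] = 1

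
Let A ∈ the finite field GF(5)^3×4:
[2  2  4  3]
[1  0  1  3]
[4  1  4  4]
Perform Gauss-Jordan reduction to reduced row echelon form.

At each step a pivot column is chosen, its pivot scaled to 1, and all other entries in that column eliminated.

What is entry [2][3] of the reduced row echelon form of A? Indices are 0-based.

M[2][3] = 4

pivot(0,0)=2: scale R0 → (1, 1, 2, 4)
  clear (1,0): R1 −= (1)R0 → (0, 4, 4, 4)
  clear (2,0): R2 −= (4)R0 → (0, 2, 1, 3)
pivot(1,1)=4: scale R1 → (0, 1, 1, 1)
  clear (0,1): R0 −= (1)R1 → (1, 0, 1, 3)
  clear (2,1): R2 −= (2)R1 → (0, 0, 4, 1)
pivot(2,2)=4: scale R2 → (0, 0, 1, 4)
  clear (0,2): R0 −= (1)R2 → (1, 0, 0, 4)
  clear (1,2): R1 −= (1)R2 → (0, 1, 0, 2)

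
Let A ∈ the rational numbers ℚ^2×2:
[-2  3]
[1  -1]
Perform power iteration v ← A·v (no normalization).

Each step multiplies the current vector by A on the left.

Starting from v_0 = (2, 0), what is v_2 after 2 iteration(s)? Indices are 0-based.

v_0 = (2, 0).
v_1 = A·v_0 = (-4, 2).
v_2 = A·v_1 = (14, -6).

v_2 = (14, -6)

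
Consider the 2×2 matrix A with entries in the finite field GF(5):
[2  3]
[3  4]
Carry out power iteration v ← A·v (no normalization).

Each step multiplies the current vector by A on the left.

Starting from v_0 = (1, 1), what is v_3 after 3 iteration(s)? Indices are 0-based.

v_0 = (1, 1).
v_1 = A·v_0 = (0, 2).
v_2 = A·v_1 = (1, 3).
v_3 = A·v_2 = (1, 0).

v_3 = (1, 0)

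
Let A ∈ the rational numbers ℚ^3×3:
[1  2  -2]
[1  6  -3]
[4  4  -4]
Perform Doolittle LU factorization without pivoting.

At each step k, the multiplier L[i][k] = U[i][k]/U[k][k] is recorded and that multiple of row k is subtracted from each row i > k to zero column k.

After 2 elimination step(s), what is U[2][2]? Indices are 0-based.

[col 0] pivot 1
  R1 -= 1*R0 → (0, 4, -1)  (L[1][0] := 1)
  R2 -= 4*R0 → (0, -4, 4)  (L[2][0] := 4)
[col 1] pivot 4
  R2 -= -1*R1 → (0, 0, 3)  (L[2][1] := -1)

U[2][2] = 3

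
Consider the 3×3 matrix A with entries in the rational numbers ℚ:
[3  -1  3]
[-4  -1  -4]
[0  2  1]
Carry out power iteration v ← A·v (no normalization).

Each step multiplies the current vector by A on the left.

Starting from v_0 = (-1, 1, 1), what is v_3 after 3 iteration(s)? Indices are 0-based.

v_3 = (31, -25, -13)

v_0 = (-1, 1, 1).
v_1 = A·v_0 = (-1, -1, 3).
v_2 = A·v_1 = (7, -7, 1).
v_3 = A·v_2 = (31, -25, -13).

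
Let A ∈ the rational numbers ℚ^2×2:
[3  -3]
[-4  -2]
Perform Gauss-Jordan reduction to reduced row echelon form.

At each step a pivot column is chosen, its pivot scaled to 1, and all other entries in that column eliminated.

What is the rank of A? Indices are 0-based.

rank = 2

pivot(0,0)=3: scale R0 → (1, -1)
  clear (1,0): R1 −= (-4)R0 → (0, -6)
pivot(1,1)=-6: scale R1 → (0, 1)
  clear (0,1): R0 −= (-1)R1 → (1, 0)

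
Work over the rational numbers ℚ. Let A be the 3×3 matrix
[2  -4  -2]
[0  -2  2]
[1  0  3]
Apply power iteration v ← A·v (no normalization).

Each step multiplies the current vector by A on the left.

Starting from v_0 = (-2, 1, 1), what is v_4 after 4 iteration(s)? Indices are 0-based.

v_0 = (-2, 1, 1).
v_1 = A·v_0 = (-10, 0, 1).
v_2 = A·v_1 = (-22, 2, -7).
v_3 = A·v_2 = (-38, -18, -43).
v_4 = A·v_3 = (82, -50, -167).

v_4 = (82, -50, -167)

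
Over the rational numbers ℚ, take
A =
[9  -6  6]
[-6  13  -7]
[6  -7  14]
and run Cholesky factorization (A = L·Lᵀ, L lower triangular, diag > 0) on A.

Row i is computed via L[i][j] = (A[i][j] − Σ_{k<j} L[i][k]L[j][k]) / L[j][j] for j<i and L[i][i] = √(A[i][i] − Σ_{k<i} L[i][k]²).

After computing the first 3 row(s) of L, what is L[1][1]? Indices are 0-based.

L[1][1] = 3

Step 1: L[0][0] = √(9) = 3.
  L[1][0] = (-6) / L[0][0] = -2.
Step 2: L[1][1] = √(9) = 3.
  L[2][0] = (6) / L[0][0] = 2.
  L[2][1] = (-3) / L[1][1] = -1.
Step 3: L[2][2] = √(9) = 3.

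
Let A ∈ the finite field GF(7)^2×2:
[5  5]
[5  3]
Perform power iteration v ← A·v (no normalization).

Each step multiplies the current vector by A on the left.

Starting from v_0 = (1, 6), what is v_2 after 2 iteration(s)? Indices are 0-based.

v_2 = (3, 6)

v_0 = (1, 6).
v_1 = A·v_0 = (0, 2).
v_2 = A·v_1 = (3, 6).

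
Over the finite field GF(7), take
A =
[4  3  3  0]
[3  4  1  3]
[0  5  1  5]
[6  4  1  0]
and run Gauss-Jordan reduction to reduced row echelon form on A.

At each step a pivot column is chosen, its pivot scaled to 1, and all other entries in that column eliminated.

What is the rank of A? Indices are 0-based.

rank = 4

step 1: normalize row 0 (÷4) = (1, 6, 6, 0)
  row 1: subtract 3×row0 = (0, 0, 4, 3)
  row 3: subtract 6×row0 = (0, 3, 0, 0)
step 2: exchange rows 1,2
step 2: normalize row 1 (÷5) = (0, 1, 3, 1)
  row 0: subtract 6×row1 = (1, 0, 2, 1)
  row 3: subtract 3×row1 = (0, 0, 5, 4)
step 3: normalize row 2 (÷4) = (0, 0, 1, 6)
  row 0: subtract 2×row2 = (1, 0, 0, 3)
  row 1: subtract 3×row2 = (0, 1, 0, 4)
  row 3: subtract 5×row2 = (0, 0, 0, 2)
step 4: normalize row 3 (÷2) = (0, 0, 0, 1)
  row 0: subtract 3×row3 = (1, 0, 0, 0)
  row 1: subtract 4×row3 = (0, 1, 0, 0)
  row 2: subtract 6×row3 = (0, 0, 1, 0)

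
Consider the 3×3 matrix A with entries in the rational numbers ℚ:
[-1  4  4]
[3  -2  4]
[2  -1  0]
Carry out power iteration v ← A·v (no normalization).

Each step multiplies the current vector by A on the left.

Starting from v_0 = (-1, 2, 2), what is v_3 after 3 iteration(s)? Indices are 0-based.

v_3 = (293, -21, -91)

v_0 = (-1, 2, 2).
v_1 = A·v_0 = (17, 1, -4).
v_2 = A·v_1 = (-29, 33, 33).
v_3 = A·v_2 = (293, -21, -91).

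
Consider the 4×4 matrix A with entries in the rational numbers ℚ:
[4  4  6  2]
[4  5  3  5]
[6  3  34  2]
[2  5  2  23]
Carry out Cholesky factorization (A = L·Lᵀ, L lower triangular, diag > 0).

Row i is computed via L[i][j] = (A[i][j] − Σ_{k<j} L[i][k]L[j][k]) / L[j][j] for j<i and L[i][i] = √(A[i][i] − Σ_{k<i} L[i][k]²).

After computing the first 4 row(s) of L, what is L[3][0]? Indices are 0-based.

Step 1: L[0][0] = √(4) = 2.
  L[1][0] = (4) / L[0][0] = 2.
Step 2: L[1][1] = √(1) = 1.
  L[2][0] = (6) / L[0][0] = 3.
  L[2][1] = (-3) / L[1][1] = -3.
Step 3: L[2][2] = √(16) = 4.
  L[3][0] = (2) / L[0][0] = 1.
  L[3][1] = (3) / L[1][1] = 3.
  L[3][2] = (8) / L[2][2] = 2.
Step 4: L[3][3] = √(9) = 3.

L[3][0] = 1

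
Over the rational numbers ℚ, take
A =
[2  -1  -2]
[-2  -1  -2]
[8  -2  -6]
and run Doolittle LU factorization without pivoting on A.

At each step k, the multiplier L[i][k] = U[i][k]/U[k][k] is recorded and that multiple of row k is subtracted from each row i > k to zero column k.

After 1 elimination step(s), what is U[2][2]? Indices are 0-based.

U[2][2] = 2

[col 0] pivot 2
  R1 -= -1*R0 → (0, -2, -4)  (L[1][0] := -1)
  R2 -= 4*R0 → (0, 2, 2)  (L[2][0] := 4)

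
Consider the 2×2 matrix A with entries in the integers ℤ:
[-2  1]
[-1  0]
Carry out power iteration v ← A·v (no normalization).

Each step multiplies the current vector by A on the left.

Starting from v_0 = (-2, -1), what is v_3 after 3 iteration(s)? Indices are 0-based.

v_3 = (5, 4)

v_0 = (-2, -1).
v_1 = A·v_0 = (3, 2).
v_2 = A·v_1 = (-4, -3).
v_3 = A·v_2 = (5, 4).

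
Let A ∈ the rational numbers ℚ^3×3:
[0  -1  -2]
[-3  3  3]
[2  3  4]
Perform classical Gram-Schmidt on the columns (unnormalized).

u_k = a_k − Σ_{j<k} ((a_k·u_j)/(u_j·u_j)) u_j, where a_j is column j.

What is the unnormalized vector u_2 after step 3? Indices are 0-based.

u_2 = (-90/119, -12/119, -18/119)

Step 1: u_0 = a_0 = (0, -3, 2).
Step 2: u_1 = a_1 − (-3/13)·u_0 = (-1, 30/13, 45/13).
Step 3: u_2 = a_2 − (-1/13)·u_0 − (148/119)·u_1 = (-90/119, -12/119, -18/119).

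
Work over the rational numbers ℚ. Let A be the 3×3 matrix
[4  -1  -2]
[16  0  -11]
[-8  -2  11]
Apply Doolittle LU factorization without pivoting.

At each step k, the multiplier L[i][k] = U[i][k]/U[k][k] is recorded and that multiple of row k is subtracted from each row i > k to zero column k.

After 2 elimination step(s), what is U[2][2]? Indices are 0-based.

U[2][2] = 4

k=0: U[0][0]=4
  eliminate (1,0): mult=4, new row 1: (0, 4, -3); set L[1][0]=4
  eliminate (2,0): mult=-2, new row 2: (0, -4, 7); set L[2][0]=-2
k=1: U[1][1]=4
  eliminate (2,1): mult=-1, new row 2: (0, 0, 4); set L[2][1]=-1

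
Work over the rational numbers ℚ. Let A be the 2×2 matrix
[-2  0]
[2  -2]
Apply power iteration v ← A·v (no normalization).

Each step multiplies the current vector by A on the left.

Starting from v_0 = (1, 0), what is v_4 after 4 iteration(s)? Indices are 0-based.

v_0 = (1, 0).
v_1 = A·v_0 = (-2, 2).
v_2 = A·v_1 = (4, -8).
v_3 = A·v_2 = (-8, 24).
v_4 = A·v_3 = (16, -64).

v_4 = (16, -64)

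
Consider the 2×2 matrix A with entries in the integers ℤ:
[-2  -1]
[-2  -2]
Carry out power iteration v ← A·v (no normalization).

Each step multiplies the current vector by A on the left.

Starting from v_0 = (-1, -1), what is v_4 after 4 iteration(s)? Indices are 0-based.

v_4 = (-116, -164)

v_0 = (-1, -1).
v_1 = A·v_0 = (3, 4).
v_2 = A·v_1 = (-10, -14).
v_3 = A·v_2 = (34, 48).
v_4 = A·v_3 = (-116, -164).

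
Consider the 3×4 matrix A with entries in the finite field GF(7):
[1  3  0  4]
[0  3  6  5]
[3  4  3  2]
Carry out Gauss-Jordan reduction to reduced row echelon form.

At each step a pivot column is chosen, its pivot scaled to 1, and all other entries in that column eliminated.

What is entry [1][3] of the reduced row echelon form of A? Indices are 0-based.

M[1][3] = 3

step 1: normalize row 0 (÷1) = (1, 3, 0, 4)
  row 2: subtract 3×row0 = (0, 2, 3, 4)
step 2: normalize row 1 (÷3) = (0, 1, 2, 4)
  row 0: subtract 3×row1 = (1, 0, 1, 6)
  row 2: subtract 2×row1 = (0, 0, 6, 3)
step 3: normalize row 2 (÷6) = (0, 0, 1, 4)
  row 0: subtract 1×row2 = (1, 0, 0, 2)
  row 1: subtract 2×row2 = (0, 1, 0, 3)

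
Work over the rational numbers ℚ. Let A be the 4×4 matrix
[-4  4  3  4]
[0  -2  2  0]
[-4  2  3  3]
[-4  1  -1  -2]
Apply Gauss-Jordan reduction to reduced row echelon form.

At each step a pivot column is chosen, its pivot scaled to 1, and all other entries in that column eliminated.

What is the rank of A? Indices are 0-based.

[1] R0 /= -4  ⇒  (1, -1, -3/4, -1)
     R2 -= -4·R0  ⇒  (0, -2, 0, -1)
     R3 -= -4·R0  ⇒  (0, -3, -4, -6)
[2] R1 /= -2  ⇒  (0, 1, -1, 0)
     R0 -= -1·R1  ⇒  (1, 0, -7/4, -1)
     R2 -= -2·R1  ⇒  (0, 0, -2, -1)
     R3 -= -3·R1  ⇒  (0, 0, -7, -6)
[3] R2 /= -2  ⇒  (0, 0, 1, 1/2)
     R0 -= -7/4·R2  ⇒  (1, 0, 0, -1/8)
     R1 -= -1·R2  ⇒  (0, 1, 0, 1/2)
     R3 -= -7·R2  ⇒  (0, 0, 0, -5/2)
[4] R3 /= -5/2  ⇒  (0, 0, 0, 1)
     R0 -= -1/8·R3  ⇒  (1, 0, 0, 0)
     R1 -= 1/2·R3  ⇒  (0, 1, 0, 0)
     R2 -= 1/2·R3  ⇒  (0, 0, 1, 0)

rank = 4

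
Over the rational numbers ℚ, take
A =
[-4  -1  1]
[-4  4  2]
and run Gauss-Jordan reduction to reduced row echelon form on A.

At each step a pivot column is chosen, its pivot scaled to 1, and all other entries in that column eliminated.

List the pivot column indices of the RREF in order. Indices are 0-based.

pivot columns: 0, 1

step 1: normalize row 0 (÷-4) = (1, 1/4, -1/4)
  row 1: subtract -4×row0 = (0, 5, 1)
step 2: normalize row 1 (÷5) = (0, 1, 1/5)
  row 0: subtract 1/4×row1 = (1, 0, -3/10)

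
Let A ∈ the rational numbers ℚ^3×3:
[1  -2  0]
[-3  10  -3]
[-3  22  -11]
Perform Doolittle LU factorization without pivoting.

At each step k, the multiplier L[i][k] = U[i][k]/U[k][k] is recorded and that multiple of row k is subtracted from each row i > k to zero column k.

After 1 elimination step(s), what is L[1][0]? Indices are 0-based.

L[1][0] = -3

[col 0] pivot 1
  R1 -= -3*R0 → (0, 4, -3)  (L[1][0] := -3)
  R2 -= -3*R0 → (0, 16, -11)  (L[2][0] := -3)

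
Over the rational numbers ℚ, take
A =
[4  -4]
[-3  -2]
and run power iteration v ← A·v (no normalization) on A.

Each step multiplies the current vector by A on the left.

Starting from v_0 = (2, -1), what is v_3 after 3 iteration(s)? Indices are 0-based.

v_3 = (368, -136)

v_0 = (2, -1).
v_1 = A·v_0 = (12, -4).
v_2 = A·v_1 = (64, -28).
v_3 = A·v_2 = (368, -136).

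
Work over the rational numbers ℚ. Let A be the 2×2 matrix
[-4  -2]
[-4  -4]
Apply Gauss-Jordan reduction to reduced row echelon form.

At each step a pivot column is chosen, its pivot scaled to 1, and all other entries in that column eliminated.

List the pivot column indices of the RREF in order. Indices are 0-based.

pivot(0,0)=-4: scale R0 → (1, 1/2)
  clear (1,0): R1 −= (-4)R0 → (0, -2)
pivot(1,1)=-2: scale R1 → (0, 1)
  clear (0,1): R0 −= (1/2)R1 → (1, 0)

pivot columns: 0, 1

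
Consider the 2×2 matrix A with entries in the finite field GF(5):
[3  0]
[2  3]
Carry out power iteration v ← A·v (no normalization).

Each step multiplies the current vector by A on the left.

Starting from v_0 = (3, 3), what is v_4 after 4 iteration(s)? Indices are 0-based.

v_4 = (3, 1)

v_0 = (3, 3).
v_1 = A·v_0 = (4, 0).
v_2 = A·v_1 = (2, 3).
v_3 = A·v_2 = (1, 3).
v_4 = A·v_3 = (3, 1).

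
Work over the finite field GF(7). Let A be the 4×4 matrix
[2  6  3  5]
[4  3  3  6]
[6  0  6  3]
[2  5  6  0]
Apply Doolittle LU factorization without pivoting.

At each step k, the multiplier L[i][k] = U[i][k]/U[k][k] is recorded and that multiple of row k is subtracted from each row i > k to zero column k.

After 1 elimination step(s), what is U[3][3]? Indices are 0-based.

U[3][3] = 2

[col 0] pivot 2
  R1 -= 2*R0 → (0, 5, 4, 3)  (L[1][0] := 2)
  R2 -= 3*R0 → (0, 3, 4, 2)  (L[2][0] := 3)
  R3 -= 1*R0 → (0, 6, 3, 2)  (L[3][0] := 1)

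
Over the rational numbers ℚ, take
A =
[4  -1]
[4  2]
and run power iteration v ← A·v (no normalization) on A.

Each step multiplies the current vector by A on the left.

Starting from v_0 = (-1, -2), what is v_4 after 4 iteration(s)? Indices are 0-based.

v_0 = (-1, -2).
v_1 = A·v_0 = (-2, -8).
v_2 = A·v_1 = (0, -24).
v_3 = A·v_2 = (24, -48).
v_4 = A·v_3 = (144, 0).

v_4 = (144, 0)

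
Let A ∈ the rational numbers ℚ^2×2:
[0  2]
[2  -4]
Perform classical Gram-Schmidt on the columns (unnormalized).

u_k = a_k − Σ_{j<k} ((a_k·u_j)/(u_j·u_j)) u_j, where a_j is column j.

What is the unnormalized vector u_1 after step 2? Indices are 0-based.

Step 1: u_0 = a_0 = (0, 2).
Step 2: u_1 = a_1 − (-2)·u_0 = (2, 0).

u_1 = (2, 0)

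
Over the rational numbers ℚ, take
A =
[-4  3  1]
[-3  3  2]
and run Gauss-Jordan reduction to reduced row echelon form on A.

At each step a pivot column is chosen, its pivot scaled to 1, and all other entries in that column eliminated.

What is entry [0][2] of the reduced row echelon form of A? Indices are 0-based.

M[0][2] = 1

pivot(0,0)=-4: scale R0 → (1, -3/4, -1/4)
  clear (1,0): R1 −= (-3)R0 → (0, 3/4, 5/4)
pivot(1,1)=3/4: scale R1 → (0, 1, 5/3)
  clear (0,1): R0 −= (-3/4)R1 → (1, 0, 1)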